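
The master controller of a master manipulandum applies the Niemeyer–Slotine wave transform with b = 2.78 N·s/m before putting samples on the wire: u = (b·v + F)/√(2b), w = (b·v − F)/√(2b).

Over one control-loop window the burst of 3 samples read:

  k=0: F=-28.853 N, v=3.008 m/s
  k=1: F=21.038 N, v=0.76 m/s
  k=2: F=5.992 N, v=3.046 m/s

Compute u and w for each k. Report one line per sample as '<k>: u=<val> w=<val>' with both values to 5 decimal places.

0: u=-8.69002 w=15.78278
1: u=9.81813 w=-8.02607
2: u=6.13236 w=1.05001

k=0: b·v=2.78×3.008=8.36224; √(2b)=2.35797; u=(8.36224+(-28.853))/2.35797=-8.69002, w=(8.36224−(-28.853))/2.35797=15.78278
k=1: b·v=2.78×0.76=2.11280; √(2b)=2.35797; u=(2.11280+21.038)/2.35797=9.81813, w=(2.11280−21.038)/2.35797=-8.02607
k=2: b·v=2.78×3.046=8.46788; √(2b)=2.35797; u=(8.46788+5.992)/2.35797=6.13236, w=(8.46788−5.992)/2.35797=1.05001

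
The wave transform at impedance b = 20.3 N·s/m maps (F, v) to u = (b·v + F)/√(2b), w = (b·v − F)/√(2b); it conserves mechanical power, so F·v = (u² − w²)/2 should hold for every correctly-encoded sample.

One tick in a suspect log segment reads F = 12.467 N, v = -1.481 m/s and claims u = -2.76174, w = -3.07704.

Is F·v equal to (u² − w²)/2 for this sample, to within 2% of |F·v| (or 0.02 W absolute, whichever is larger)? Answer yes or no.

F·v = 12.467×(-1.481) = -18.46363 W.
(u² − w²)/2 = (7.62721 − 9.46818)/2 = -0.92048 W.
|Δ| = 17.54314;  2% of max(1, |F·v|) = 0.36927.

no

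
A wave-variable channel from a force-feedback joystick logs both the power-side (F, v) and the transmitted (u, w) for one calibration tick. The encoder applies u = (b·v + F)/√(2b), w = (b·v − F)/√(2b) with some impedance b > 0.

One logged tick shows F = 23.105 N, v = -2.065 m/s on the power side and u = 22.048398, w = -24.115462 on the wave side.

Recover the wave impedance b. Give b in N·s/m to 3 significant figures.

b = 0.501 N·s/m

u + w = -2.067064;  u + w = √(2b)·v, so √(2b) = -2.067064/(-2.065) = 1.001000.
b = (√(2b))²/2 = 1.002000/2 = 0.501000.
(Check via u − w = 2F/√(2b): u − w = 46.163860, 2F/√(2b) = 46.163858.)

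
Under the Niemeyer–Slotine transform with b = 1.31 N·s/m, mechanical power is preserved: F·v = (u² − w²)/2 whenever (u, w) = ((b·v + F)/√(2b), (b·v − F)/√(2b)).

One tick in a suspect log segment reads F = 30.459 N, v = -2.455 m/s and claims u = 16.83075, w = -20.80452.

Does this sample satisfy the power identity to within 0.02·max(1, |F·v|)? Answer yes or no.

F·v = 30.459×(-2.455) = -74.7768 W.
(u² − w²)/2 = (283.2741 − 432.8281)/2 = -74.7770 W.
|Δ| = 0.0001;  2% of max(1, |F·v|) = 1.4955.

yes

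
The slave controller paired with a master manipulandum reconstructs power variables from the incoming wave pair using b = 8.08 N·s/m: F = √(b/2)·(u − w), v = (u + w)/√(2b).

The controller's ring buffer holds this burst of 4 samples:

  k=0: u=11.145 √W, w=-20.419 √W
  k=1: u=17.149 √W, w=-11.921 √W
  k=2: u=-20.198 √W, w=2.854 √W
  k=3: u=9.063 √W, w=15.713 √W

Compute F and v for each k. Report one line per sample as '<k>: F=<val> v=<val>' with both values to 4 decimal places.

k=0: u−w=31.5640, u+w=-9.2740; √(b/2)=2.0100, √(2b)=4.0200; F=2.0100×31.564=63.4429, v=-9.2740/4.0200=-2.3070
k=1: u−w=29.0700, u+w=5.2280; √(b/2)=2.0100, √(2b)=4.0200; F=2.0100×29.07=58.4300, v=5.2280/4.0200=1.3005
k=2: u−w=-23.0520, u+w=-17.3440; √(b/2)=2.0100, √(2b)=4.0200; F=2.0100×(-23.052)=-46.3339, v=-17.3440/4.0200=-4.3145
k=3: u−w=-6.6500, u+w=24.7760; √(b/2)=2.0100, √(2b)=4.0200; F=2.0100×(-6.65)=-13.3663, v=24.7760/4.0200=6.1633

0: F=63.4429 v=-2.3070
1: F=58.4300 v=1.3005
2: F=-46.3339 v=-4.3145
3: F=-13.3663 v=6.1633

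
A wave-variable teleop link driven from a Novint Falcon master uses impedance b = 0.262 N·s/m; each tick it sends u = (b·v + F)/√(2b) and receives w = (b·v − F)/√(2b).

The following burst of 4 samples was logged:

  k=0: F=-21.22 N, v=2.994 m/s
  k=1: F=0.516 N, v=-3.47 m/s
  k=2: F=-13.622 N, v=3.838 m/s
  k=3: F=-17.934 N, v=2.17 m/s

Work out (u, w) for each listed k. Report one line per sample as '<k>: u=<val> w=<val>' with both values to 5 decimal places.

k=0: b·v=0.262×2.994=0.78443; √(2b)=0.72388; u=(0.78443+(-21.22))/0.72388=-28.23067, w=(0.78443−(-21.22))/0.72388=30.39796
k=1: b·v=0.262×(-3.47)=-0.90914; √(2b)=0.72388; u=(-0.90914+0.516)/0.72388=-0.54310, w=(-0.90914−0.516)/0.72388=-1.96876
k=2: b·v=0.262×3.838=1.00556; √(2b)=0.72388; u=(1.00556+(-13.622))/0.72388=-17.42895, w=(1.00556−(-13.622))/0.72388=20.20720
k=3: b·v=0.262×2.17=0.56854; √(2b)=0.72388; u=(0.56854+(-17.934))/0.72388=-23.98947, w=(0.56854−(-17.934))/0.72388=25.56029

0: u=-28.23067 w=30.39796
1: u=-0.54310 w=-1.96876
2: u=-17.42895 w=20.20720
3: u=-23.98947 w=25.56029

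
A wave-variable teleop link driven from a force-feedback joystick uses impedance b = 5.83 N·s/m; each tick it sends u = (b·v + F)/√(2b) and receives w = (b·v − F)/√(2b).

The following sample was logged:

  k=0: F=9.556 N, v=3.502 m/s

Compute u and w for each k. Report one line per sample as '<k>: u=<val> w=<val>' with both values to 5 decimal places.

k=0: b·v=5.83×3.502=20.41666; √(2b)=3.41467; u=(20.41666+9.556)/3.41467=8.77760, w=(20.41666−9.556)/3.41467=3.18058

0: u=8.77760 w=3.18058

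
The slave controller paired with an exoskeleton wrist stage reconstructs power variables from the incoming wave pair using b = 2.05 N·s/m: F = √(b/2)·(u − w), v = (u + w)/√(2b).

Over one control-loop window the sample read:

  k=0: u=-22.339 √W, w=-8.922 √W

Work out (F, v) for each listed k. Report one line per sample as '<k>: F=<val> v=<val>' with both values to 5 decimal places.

0: F=-13.58368 v=-15.43871

k=0: u−w=-13.41700, u+w=-31.26100; √(b/2)=1.01242, √(2b)=2.02485; F=1.01242×(-13.417)=-13.58368, v=-31.26100/2.02485=-15.43871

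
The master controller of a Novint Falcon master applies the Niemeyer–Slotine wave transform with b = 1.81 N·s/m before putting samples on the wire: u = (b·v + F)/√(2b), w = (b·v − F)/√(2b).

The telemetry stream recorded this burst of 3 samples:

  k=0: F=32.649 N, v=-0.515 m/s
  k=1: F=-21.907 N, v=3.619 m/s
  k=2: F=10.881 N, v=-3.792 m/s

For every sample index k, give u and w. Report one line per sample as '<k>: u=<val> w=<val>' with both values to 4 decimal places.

k=0: b·v=1.81×(-0.515)=-0.9322; √(2b)=1.9026; u=(-0.9322+32.649)/1.9026=16.6700, w=(-0.9322−32.649)/1.9026=-17.6499
k=1: b·v=1.81×3.619=6.5504; √(2b)=1.9026; u=(6.5504+(-21.907))/1.9026=-8.0713, w=(6.5504−(-21.907))/1.9026=14.9569
k=2: b·v=1.81×(-3.792)=-6.8635; √(2b)=1.9026; u=(-6.8635+10.881)/1.9026=2.1115, w=(-6.8635−10.881)/1.9026=-9.3263

0: u=16.6700 w=-17.6499
1: u=-8.0713 w=14.9569
2: u=2.1115 w=-9.3263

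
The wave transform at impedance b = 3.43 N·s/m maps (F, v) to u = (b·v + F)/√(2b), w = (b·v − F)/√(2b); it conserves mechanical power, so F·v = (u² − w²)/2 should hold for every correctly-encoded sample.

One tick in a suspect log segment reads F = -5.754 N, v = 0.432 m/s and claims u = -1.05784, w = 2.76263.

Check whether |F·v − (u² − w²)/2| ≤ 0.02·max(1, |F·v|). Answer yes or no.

F·v = (-5.754)×0.432 = -2.48573 W.
(u² − w²)/2 = (1.11903 − 7.63212)/2 = -3.25655 W.
|Δ| = 0.77082;  2% of max(1, |F·v|) = 0.04971.

no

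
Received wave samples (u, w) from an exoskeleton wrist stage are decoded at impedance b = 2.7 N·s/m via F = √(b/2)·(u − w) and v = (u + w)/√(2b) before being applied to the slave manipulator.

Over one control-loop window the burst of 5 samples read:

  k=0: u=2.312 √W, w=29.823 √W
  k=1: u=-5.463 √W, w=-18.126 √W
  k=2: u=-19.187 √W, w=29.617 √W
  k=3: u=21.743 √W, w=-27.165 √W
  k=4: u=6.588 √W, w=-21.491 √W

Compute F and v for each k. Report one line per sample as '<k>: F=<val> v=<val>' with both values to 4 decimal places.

0: F=-31.9649 v=13.8287
1: F=14.7131 v=-10.1511
2: F=-56.7051 v=4.4884
3: F=56.8260 v=-2.3333
4: F=32.6248 v=-6.4132

k=0: u−w=-27.5110, u+w=32.1350; √(b/2)=1.1619, √(2b)=2.3238; F=1.1619×(-27.511)=-31.9649, v=32.1350/2.3238=13.8287
k=1: u−w=12.6630, u+w=-23.5890; √(b/2)=1.1619, √(2b)=2.3238; F=1.1619×12.663=14.7131, v=-23.5890/2.3238=-10.1511
k=2: u−w=-48.8040, u+w=10.4300; √(b/2)=1.1619, √(2b)=2.3238; F=1.1619×(-48.804)=-56.7051, v=10.4300/2.3238=4.4884
k=3: u−w=48.9080, u+w=-5.4220; √(b/2)=1.1619, √(2b)=2.3238; F=1.1619×48.908=56.8260, v=-5.4220/2.3238=-2.3333
k=4: u−w=28.0790, u+w=-14.9030; √(b/2)=1.1619, √(2b)=2.3238; F=1.1619×28.079=32.6248, v=-14.9030/2.3238=-6.4132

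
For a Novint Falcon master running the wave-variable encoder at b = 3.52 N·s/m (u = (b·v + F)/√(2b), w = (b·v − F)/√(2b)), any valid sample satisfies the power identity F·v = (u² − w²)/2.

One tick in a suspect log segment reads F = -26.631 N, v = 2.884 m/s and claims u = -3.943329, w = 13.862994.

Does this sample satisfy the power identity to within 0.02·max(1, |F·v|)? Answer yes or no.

F·v = (-26.631)×2.884 = -76.803804 W.
(u² − w²)/2 = (15.549844 − 192.182603)/2 = -88.316380 W.
|Δ| = 11.512576;  2% of max(1, |F·v|) = 1.536076.

no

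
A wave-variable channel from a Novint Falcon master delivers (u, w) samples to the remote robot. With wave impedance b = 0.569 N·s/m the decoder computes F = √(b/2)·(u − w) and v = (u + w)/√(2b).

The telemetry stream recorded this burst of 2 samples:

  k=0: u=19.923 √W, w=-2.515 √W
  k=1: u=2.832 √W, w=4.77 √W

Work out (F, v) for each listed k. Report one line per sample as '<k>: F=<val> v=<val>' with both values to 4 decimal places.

k=0: u−w=22.4380, u+w=17.4080; √(b/2)=0.5334, √(2b)=1.0668; F=0.5334×22.438=11.9681, v=17.4080/1.0668=16.3184
k=1: u−w=-1.9380, u+w=7.6020; √(b/2)=0.5334, √(2b)=1.0668; F=0.5334×(-1.938)=-1.0337, v=7.6020/1.0668=7.1262

0: F=11.9681 v=16.3184
1: F=-1.0337 v=7.1262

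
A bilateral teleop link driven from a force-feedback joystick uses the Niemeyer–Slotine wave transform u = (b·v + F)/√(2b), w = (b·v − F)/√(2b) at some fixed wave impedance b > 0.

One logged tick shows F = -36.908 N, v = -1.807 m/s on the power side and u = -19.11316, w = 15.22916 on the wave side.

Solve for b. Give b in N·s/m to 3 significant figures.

u + w = -3.88400;  u + w = √(2b)·v, so √(2b) = -3.88400/(-1.807) = 2.14942.
b = (√(2b))²/2 = 4.62000/2 = 2.31000.
(Check via u − w = 2F/√(2b): u − w = -34.34232, 2F/√(2b) = -34.34230.)

b = 2.31 N·s/m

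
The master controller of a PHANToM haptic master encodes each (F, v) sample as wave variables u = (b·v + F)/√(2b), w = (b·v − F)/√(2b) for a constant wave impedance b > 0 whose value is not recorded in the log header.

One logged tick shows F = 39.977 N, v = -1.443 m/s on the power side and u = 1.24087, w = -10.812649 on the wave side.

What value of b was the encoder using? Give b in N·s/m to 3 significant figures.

u + w = -9.571779;  u + w = √(2b)·v, so √(2b) = -9.571779/(-1.443) = 6.633249.
b = (√(2b))²/2 = 43.999999/2 = 21.999999.
(Check via u − w = 2F/√(2b): u − w = 12.053519, 2F/√(2b) = 12.053519.)

b = 22 N·s/m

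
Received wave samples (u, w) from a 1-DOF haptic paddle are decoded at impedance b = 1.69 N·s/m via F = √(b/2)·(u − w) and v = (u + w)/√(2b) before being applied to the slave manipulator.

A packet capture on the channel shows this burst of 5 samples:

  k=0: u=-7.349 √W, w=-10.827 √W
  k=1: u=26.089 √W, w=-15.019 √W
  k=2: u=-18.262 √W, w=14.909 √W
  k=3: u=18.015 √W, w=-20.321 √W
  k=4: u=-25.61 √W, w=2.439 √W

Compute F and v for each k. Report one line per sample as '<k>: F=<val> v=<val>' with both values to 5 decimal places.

0: F=3.19711 v=-9.88644
1: F=37.78807 v=6.02129
2: F=-30.49207 v=-1.82379
3: F=35.23994 v=-1.25430
4: F=-25.78373 v=-12.60336

k=0: u−w=3.47800, u+w=-18.17600; √(b/2)=0.91924, √(2b)=1.83848; F=0.91924×3.478=3.19711, v=-18.17600/1.83848=-9.88644
k=1: u−w=41.10800, u+w=11.07000; √(b/2)=0.91924, √(2b)=1.83848; F=0.91924×41.108=37.78807, v=11.07000/1.83848=6.02129
k=2: u−w=-33.17100, u+w=-3.35300; √(b/2)=0.91924, √(2b)=1.83848; F=0.91924×(-33.171)=-30.49207, v=-3.35300/1.83848=-1.82379
k=3: u−w=38.33600, u+w=-2.30600; √(b/2)=0.91924, √(2b)=1.83848; F=0.91924×38.336=35.23994, v=-2.30600/1.83848=-1.25430
k=4: u−w=-28.04900, u+w=-23.17100; √(b/2)=0.91924, √(2b)=1.83848; F=0.91924×(-28.049)=-25.78373, v=-23.17100/1.83848=-12.60336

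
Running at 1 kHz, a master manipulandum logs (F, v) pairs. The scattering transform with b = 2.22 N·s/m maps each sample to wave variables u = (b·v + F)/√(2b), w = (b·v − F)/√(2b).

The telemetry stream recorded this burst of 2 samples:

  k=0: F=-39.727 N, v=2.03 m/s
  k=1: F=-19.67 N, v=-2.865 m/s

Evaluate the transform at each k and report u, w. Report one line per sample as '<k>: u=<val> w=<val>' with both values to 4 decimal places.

k=0: b·v=2.22×2.03=4.5066; √(2b)=2.1071; u=(4.5066+(-39.727))/2.1071=-16.7149, w=(4.5066−(-39.727))/2.1071=20.9923
k=1: b·v=2.22×(-2.865)=-6.3603; √(2b)=2.1071; u=(-6.3603+(-19.67))/2.1071=-12.3534, w=(-6.3603−(-19.67))/2.1071=6.3165

0: u=-16.7149 w=20.9923
1: u=-12.3534 w=6.3165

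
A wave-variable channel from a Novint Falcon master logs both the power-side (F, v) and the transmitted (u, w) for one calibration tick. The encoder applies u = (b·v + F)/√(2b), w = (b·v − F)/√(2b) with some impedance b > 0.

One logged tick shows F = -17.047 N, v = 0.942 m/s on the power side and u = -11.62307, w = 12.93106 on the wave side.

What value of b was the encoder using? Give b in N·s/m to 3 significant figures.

u + w = 1.3080;  u + w = √(2b)·v, so √(2b) = 1.3080/0.942 = 1.3885.
b = (√(2b))²/2 = 1.9280/2 = 0.9640.
(Check via u − w = 2F/√(2b): u − w = -24.5541, 2F/√(2b) = -24.5541.)

b = 0.964 N·s/m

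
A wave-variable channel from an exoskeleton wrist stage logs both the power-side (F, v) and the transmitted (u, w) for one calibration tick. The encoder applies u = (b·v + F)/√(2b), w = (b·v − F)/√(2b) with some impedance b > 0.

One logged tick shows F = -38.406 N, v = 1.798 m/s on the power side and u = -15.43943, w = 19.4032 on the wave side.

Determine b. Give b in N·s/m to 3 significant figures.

b = 2.43 N·s/m

u + w = 3.9638;  u + w = √(2b)·v, so √(2b) = 3.9638/1.798 = 2.2045.
b = (√(2b))²/2 = 4.8600/2 = 2.4300.
(Check via u − w = 2F/√(2b): u − w = -34.8426, 2F/√(2b) = -34.8426.)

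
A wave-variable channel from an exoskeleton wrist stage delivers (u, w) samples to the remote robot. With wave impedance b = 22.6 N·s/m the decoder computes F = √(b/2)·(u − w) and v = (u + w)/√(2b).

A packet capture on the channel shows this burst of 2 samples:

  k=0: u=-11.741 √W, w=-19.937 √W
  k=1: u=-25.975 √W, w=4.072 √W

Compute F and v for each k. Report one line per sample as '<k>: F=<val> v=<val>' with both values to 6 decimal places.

k=0: u−w=8.196000, u+w=-31.678000; √(b/2)=3.361547, √(2b)=6.723095; F=3.361547×8.196=27.551241, v=-31.678000/6.723095=-4.711818
k=1: u−w=-30.047000, u+w=-21.903000; √(b/2)=3.361547, √(2b)=6.723095; F=3.361547×(-30.047)=-101.004411, v=-21.903000/6.723095=-3.257875

0: F=27.551241 v=-4.711818
1: F=-101.004411 v=-3.257875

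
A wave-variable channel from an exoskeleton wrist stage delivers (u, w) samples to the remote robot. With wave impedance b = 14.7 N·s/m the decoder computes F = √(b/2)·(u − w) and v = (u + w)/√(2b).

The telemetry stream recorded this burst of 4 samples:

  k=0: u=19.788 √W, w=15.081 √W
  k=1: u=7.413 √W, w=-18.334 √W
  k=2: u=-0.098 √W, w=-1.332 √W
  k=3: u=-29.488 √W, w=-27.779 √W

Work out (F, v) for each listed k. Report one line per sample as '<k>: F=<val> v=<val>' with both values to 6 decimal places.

k=0: u−w=4.707000, u+w=34.869000; √(b/2)=2.711088, √(2b)=5.422177; F=2.711088×4.707=12.761093, v=34.869000/5.422177=6.430812
k=1: u−w=25.747000, u+w=-10.921000; √(b/2)=2.711088, √(2b)=5.422177; F=2.711088×25.747=69.802392, v=-10.921000/5.422177=-2.014136
k=2: u−w=1.234000, u+w=-1.430000; √(b/2)=2.711088, √(2b)=5.422177; F=2.711088×1.234=3.345483, v=-1.430000/5.422177=-0.263732
k=3: u−w=-1.709000, u+w=-57.267000; √(b/2)=2.711088, √(2b)=5.422177; F=2.711088×(-1.709)=-4.633250, v=-57.267000/5.422177=-10.561626

0: F=12.761093 v=6.430812
1: F=69.802392 v=-2.014136
2: F=3.345483 v=-0.263732
3: F=-4.633250 v=-10.561626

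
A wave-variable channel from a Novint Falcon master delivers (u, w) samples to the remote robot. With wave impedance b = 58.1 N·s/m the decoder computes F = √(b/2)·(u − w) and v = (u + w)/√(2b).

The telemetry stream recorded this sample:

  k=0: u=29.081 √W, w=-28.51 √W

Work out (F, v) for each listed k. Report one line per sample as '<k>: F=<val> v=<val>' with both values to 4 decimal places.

0: F=310.4043 v=0.0530

k=0: u−w=57.5910, u+w=0.5710; √(b/2)=5.3898, √(2b)=10.7796; F=5.3898×57.591=310.4043, v=0.5710/10.7796=0.0530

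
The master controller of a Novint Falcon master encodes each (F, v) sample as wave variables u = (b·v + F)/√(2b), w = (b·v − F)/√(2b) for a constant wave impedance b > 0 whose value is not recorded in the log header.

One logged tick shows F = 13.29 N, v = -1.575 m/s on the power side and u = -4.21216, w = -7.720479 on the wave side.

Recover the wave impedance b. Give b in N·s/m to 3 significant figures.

u + w = -11.932639;  u + w = √(2b)·v, so √(2b) = -11.932639/(-1.575) = 7.576279.
b = (√(2b))²/2 = 57.399999/2 = 28.700000.
(Check via u − w = 2F/√(2b): u − w = 3.508319, 2F/√(2b) = 3.508319.)

b = 28.7 N·s/m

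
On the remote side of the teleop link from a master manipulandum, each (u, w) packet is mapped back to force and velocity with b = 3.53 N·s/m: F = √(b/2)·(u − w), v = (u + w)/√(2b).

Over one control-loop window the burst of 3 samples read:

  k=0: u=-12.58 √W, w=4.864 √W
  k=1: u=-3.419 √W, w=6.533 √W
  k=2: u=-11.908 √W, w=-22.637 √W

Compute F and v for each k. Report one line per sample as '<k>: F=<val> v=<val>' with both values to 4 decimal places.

k=0: u−w=-17.4440, u+w=-7.7160; √(b/2)=1.3285, √(2b)=2.6571; F=1.3285×(-17.444)=-23.1749, v=-7.7160/2.6571=-2.9040
k=1: u−w=-9.9520, u+w=3.1140; √(b/2)=1.3285, √(2b)=2.6571; F=1.3285×(-9.952)=-13.2216, v=3.1140/2.6571=1.1720
k=2: u−w=10.7290, u+w=-34.5450; √(b/2)=1.3285, √(2b)=2.6571; F=1.3285×10.729=14.2538, v=-34.5450/2.6571=-13.0012

0: F=-23.1749 v=-2.9040
1: F=-13.2216 v=1.1720
2: F=14.2538 v=-13.0012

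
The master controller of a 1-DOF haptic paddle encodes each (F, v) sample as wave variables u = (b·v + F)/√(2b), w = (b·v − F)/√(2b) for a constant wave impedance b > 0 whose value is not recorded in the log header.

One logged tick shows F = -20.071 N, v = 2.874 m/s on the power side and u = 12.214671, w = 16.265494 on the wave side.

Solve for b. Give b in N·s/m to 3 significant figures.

b = 49.1 N·s/m

u + w = 28.480165;  u + w = √(2b)·v, so √(2b) = 28.480165/2.874 = 9.909591.
b = (√(2b))²/2 = 98.199997/2 = 49.099999.
(Check via u − w = 2F/√(2b): u − w = -4.050823, 2F/√(2b) = -4.050823.)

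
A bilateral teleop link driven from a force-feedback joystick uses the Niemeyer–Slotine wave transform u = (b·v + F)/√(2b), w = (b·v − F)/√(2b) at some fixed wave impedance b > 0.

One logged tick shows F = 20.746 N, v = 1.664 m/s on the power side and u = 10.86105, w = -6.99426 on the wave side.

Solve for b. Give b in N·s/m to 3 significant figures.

u + w = 3.86679;  u + w = √(2b)·v, so √(2b) = 3.86679/1.664 = 2.32379.
b = (√(2b))²/2 = 5.40001/2 = 2.70000.
(Check via u − w = 2F/√(2b): u − w = 17.85531, 2F/√(2b) = 17.85530.)

b = 2.7 N·s/m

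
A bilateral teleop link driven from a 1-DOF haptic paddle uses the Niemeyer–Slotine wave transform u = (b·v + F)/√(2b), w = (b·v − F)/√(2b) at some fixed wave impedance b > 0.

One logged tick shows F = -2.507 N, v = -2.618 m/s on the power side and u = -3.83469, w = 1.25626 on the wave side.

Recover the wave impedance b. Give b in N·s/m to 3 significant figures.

b = 0.485 N·s/m

u + w = -2.57843;  u + w = √(2b)·v, so √(2b) = -2.57843/(-2.618) = 0.98489.
b = (√(2b))²/2 = 0.97000/2 = 0.48500.
(Check via u − w = 2F/√(2b): u − w = -5.09095, 2F/√(2b) = -5.09095.)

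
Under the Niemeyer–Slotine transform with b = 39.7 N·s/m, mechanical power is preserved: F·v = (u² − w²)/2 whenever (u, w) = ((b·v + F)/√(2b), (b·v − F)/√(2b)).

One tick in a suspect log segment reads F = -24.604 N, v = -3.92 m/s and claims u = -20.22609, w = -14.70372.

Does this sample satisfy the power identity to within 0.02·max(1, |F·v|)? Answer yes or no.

F·v = (-24.604)×(-3.92) = 96.44768 W.
(u² − w²)/2 = (409.09472 − 216.19938)/2 = 96.44767 W.
|Δ| = 0.00001;  2% of max(1, |F·v|) = 1.92895.

yes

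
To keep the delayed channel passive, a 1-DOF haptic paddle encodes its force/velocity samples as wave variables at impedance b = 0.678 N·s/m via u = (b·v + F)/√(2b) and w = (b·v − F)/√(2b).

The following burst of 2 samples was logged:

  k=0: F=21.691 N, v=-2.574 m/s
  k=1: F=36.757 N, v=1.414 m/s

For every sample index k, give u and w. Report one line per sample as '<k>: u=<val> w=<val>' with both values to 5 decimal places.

0: u=17.12861 w=-20.12597
1: u=32.38860 w=-30.74204

k=0: b·v=0.678×(-2.574)=-1.74517; √(2b)=1.16447; u=(-1.74517+21.691)/1.16447=17.12861, w=(-1.74517−21.691)/1.16447=-20.12597
k=1: b·v=0.678×1.414=0.95869; √(2b)=1.16447; u=(0.95869+36.757)/1.16447=32.38860, w=(0.95869−36.757)/1.16447=-30.74204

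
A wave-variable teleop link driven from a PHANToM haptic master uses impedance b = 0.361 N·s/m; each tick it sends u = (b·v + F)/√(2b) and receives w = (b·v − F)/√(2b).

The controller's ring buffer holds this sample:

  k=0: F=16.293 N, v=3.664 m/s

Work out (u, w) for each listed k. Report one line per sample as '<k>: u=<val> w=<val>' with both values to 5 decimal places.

k=0: b·v=0.361×3.664=1.32270; √(2b)=0.84971; u=(1.32270+16.293)/0.84971=20.73153, w=(1.32270−16.293)/0.84971=-17.61821

0: u=20.73153 w=-17.61821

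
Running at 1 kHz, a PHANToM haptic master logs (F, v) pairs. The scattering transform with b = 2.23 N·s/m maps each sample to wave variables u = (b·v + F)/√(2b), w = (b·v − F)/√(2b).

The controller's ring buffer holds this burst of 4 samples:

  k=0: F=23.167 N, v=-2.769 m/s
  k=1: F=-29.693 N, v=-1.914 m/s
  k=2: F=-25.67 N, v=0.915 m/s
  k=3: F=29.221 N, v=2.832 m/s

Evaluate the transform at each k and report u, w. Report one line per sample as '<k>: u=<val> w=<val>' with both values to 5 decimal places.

k=0: b·v=2.23×(-2.769)=-6.17487; √(2b)=2.11187; u=(-6.17487+23.167)/2.11187=8.04601, w=(-6.17487−23.167)/2.11187=-13.89378
k=1: b·v=2.23×(-1.914)=-4.26822; √(2b)=2.11187; u=(-4.26822+(-29.693))/2.11187=-16.08110, w=(-4.26822−(-29.693))/2.11187=12.03898
k=2: b·v=2.23×0.915=2.04045; √(2b)=2.11187; u=(2.04045+(-25.67))/2.11187=-11.18892, w=(2.04045−(-25.67))/2.11187=13.12128
k=3: b·v=2.23×2.832=6.31536; √(2b)=2.11187; u=(6.31536+29.221)/2.11187=16.82695, w=(6.31536−29.221)/2.11187=-10.84613

0: u=8.04601 w=-13.89378
1: u=-16.08110 w=12.03898
2: u=-11.18892 w=13.12128
3: u=16.82695 w=-10.84613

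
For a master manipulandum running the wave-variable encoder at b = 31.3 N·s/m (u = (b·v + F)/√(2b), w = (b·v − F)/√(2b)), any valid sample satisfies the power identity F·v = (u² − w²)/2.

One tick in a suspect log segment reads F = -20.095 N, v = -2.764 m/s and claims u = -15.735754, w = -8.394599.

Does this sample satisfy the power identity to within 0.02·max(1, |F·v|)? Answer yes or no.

F·v = (-20.095)×(-2.764) = 55.542580 W.
(u² − w²)/2 = (247.613954 − 70.469292)/2 = 88.572331 W.
|Δ| = 33.029751;  2% of max(1, |F·v|) = 1.110852.

no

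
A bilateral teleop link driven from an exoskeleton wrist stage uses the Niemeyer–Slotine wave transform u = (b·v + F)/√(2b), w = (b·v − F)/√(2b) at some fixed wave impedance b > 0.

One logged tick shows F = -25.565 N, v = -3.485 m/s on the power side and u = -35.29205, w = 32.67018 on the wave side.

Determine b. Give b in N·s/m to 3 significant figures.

u + w = -2.62187;  u + w = √(2b)·v, so √(2b) = -2.62187/(-3.485) = 0.75233.
b = (√(2b))²/2 = 0.56600/2 = 0.28300.
(Check via u − w = 2F/√(2b): u − w = -67.96223, 2F/√(2b) = -67.96220.)

b = 0.283 N·s/m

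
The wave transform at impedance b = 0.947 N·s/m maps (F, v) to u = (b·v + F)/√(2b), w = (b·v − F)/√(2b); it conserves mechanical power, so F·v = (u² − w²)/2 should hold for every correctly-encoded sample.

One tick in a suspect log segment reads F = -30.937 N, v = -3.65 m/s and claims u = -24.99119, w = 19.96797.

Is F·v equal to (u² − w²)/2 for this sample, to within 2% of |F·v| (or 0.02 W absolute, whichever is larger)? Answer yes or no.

yes

F·v = (-30.937)×(-3.65) = 112.92005 W.
(u² − w²)/2 = (624.55958 − 398.71983)/2 = 112.91988 W.
|Δ| = 0.00017;  2% of max(1, |F·v|) = 2.25840.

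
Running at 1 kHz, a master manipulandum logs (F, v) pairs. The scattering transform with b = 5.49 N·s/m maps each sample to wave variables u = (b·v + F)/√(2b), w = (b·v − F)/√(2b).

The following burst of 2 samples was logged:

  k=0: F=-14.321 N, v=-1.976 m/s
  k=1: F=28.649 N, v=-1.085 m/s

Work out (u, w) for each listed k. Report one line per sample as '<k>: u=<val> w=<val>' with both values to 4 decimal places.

0: u=-7.5957 w=1.0480
1: u=6.8482 w=-10.4435

k=0: b·v=5.49×(-1.976)=-10.8482; √(2b)=3.3136; u=(-10.8482+(-14.321))/3.3136=-7.5957, w=(-10.8482−(-14.321))/3.3136=1.0480
k=1: b·v=5.49×(-1.085)=-5.9566; √(2b)=3.3136; u=(-5.9566+28.649)/3.3136=6.8482, w=(-5.9566−28.649)/3.3136=-10.4435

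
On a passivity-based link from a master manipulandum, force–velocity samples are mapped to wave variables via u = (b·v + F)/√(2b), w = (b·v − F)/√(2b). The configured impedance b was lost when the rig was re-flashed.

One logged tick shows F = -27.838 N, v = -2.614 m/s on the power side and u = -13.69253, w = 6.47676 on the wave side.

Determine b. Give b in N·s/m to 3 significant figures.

u + w = -7.21577;  u + w = √(2b)·v, so √(2b) = -7.21577/(-2.614) = 2.76043.
b = (√(2b))²/2 = 7.61999/2 = 3.80999.
(Check via u − w = 2F/√(2b): u − w = -20.16929, 2F/√(2b) = -20.16930.)

b = 3.81 N·s/m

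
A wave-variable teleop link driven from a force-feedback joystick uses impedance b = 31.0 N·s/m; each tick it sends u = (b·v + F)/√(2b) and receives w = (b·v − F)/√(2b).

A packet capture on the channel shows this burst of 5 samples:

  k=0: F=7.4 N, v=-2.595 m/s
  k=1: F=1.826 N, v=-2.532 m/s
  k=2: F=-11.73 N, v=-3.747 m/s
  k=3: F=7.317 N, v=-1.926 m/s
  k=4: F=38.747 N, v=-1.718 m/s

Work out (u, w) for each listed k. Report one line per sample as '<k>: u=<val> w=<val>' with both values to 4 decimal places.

k=0: b·v=31.0×(-2.595)=-80.4450; √(2b)=7.8740; u=(-80.4450+7.4)/7.8740=-9.2767, w=(-80.4450−7.4)/7.8740=-11.1563
k=1: b·v=31.0×(-2.532)=-78.4920; √(2b)=7.8740; u=(-78.4920+1.826)/7.8740=-9.7366, w=(-78.4920−1.826)/7.8740=-10.2004
k=2: b·v=31.0×(-3.747)=-116.1570; √(2b)=7.8740; u=(-116.1570+(-11.73))/7.8740=-16.2417, w=(-116.1570−(-11.73))/7.8740=-13.2622
k=3: b·v=31.0×(-1.926)=-59.7060; √(2b)=7.8740; u=(-59.7060+7.317)/7.8740=-6.6534, w=(-59.7060−7.317)/7.8740=-8.5119
k=4: b·v=31.0×(-1.718)=-53.2580; √(2b)=7.8740; u=(-53.2580+38.747)/7.8740=-1.8429, w=(-53.2580−38.747)/7.8740=-11.6846

0: u=-9.2767 w=-11.1563
1: u=-9.7366 w=-10.2004
2: u=-16.2417 w=-13.2622
3: u=-6.6534 w=-8.5119
4: u=-1.8429 w=-11.6846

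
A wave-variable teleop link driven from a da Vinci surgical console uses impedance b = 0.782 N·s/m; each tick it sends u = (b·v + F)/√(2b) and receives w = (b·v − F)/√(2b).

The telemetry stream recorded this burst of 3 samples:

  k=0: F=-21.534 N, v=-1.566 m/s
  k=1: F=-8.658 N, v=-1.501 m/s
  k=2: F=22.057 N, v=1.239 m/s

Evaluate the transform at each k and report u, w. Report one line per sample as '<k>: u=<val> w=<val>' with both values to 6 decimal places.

k=0: b·v=0.782×(-1.566)=-1.224612; √(2b)=1.250600; u=(-1.224612+(-21.534))/1.250600=-18.198157, w=(-1.224612−(-21.534))/1.250600=16.239717
k=1: b·v=0.782×(-1.501)=-1.173782; √(2b)=1.250600; u=(-1.173782+(-8.658))/1.250600=-7.861653, w=(-1.173782−(-8.658))/1.250600=5.984503
k=2: b·v=0.782×1.239=0.968898; √(2b)=1.250600; u=(0.968898+22.057)/1.250600=18.411883, w=(0.968898−22.057)/1.250600=-16.862390

0: u=-18.198157 w=16.239717
1: u=-7.861653 w=5.984503
2: u=18.411883 w=-16.862390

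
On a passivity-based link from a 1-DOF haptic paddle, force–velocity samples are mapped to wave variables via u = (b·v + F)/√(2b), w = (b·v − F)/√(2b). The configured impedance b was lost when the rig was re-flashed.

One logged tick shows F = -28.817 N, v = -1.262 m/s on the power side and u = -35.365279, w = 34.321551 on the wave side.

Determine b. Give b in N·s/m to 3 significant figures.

b = 0.342 N·s/m

u + w = -1.043728;  u + w = √(2b)·v, so √(2b) = -1.043728/(-1.262) = 0.827043.
b = (√(2b))²/2 = 0.684000/2 = 0.342000.
(Check via u − w = 2F/√(2b): u − w = -69.686830, 2F/√(2b) = -69.686842.)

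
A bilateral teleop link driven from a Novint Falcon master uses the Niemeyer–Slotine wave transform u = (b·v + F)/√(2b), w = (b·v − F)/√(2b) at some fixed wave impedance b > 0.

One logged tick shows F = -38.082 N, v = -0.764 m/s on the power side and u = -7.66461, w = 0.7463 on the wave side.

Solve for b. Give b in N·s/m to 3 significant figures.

b = 41 N·s/m

u + w = -6.91831;  u + w = √(2b)·v, so √(2b) = -6.91831/(-0.764) = 9.05538.
b = (√(2b))²/2 = 81.99990/2 = 40.99995.
(Check via u − w = 2F/√(2b): u − w = -8.41091, 2F/√(2b) = -8.41091.)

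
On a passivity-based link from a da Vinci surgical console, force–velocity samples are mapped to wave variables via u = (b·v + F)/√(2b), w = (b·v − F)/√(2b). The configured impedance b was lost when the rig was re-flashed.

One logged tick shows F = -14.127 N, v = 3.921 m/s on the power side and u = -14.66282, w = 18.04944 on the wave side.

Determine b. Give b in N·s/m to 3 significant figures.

u + w = 3.3866;  u + w = √(2b)·v, so √(2b) = 3.3866/3.921 = 0.8637.
b = (√(2b))²/2 = 0.7460/2 = 0.3730.
(Check via u − w = 2F/√(2b): u − w = -32.7123, 2F/√(2b) = -32.7122.)

b = 0.373 N·s/m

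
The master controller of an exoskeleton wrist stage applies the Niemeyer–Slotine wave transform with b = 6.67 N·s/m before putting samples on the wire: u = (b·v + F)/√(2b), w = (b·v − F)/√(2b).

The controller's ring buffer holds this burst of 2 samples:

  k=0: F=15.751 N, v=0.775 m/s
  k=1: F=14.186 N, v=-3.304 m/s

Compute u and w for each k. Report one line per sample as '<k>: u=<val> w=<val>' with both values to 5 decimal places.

k=0: b·v=6.67×0.775=5.16925; √(2b)=3.65240; u=(5.16925+15.751)/3.65240=5.72781, w=(5.16925−15.751)/3.65240=-2.89721
k=1: b·v=6.67×(-3.304)=-22.03768; √(2b)=3.65240; u=(-22.03768+14.186)/3.65240=-2.14973, w=(-22.03768−14.186)/3.65240=-9.91778

0: u=5.72781 w=-2.89721
1: u=-2.14973 w=-9.91778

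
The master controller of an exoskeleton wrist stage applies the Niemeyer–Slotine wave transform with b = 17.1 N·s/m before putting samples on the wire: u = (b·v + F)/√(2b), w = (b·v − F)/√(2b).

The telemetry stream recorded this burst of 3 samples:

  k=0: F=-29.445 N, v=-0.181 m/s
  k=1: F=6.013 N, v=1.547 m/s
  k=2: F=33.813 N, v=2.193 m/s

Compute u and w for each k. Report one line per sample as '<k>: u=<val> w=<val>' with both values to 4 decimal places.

k=0: b·v=17.1×(-0.181)=-3.0951; √(2b)=5.8481; u=(-3.0951+(-29.445))/5.8481=-5.5642, w=(-3.0951−(-29.445))/5.8481=4.5057
k=1: b·v=17.1×1.547=26.4537; √(2b)=5.8481; u=(26.4537+6.013)/5.8481=5.5517, w=(26.4537−6.013)/5.8481=3.4953
k=2: b·v=17.1×2.193=37.5003; √(2b)=5.8481; u=(37.5003+33.813)/5.8481=12.1943, w=(37.5003−33.813)/5.8481=0.6305

0: u=-5.5642 w=4.5057
1: u=5.5517 w=3.4953
2: u=12.1943 w=0.6305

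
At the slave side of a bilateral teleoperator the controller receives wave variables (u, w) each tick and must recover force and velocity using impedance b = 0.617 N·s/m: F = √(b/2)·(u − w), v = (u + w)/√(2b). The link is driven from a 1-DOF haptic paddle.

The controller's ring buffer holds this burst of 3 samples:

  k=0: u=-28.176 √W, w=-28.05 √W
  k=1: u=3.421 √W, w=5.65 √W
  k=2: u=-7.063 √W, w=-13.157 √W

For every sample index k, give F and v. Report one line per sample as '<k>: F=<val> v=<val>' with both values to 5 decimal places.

k=0: u−w=-0.12600, u+w=-56.22600; √(b/2)=0.55543, √(2b)=1.11086; F=0.55543×(-0.126)=-0.06998, v=-56.22600/1.11086=-50.61504
k=1: u−w=-2.22900, u+w=9.07100; √(b/2)=0.55543, √(2b)=1.11086; F=0.55543×(-2.229)=-1.23805, v=9.07100/1.11086=8.16578
k=2: u−w=6.09400, u+w=-20.22000; √(b/2)=0.55543, √(2b)=1.11086; F=0.55543×6.094=3.38478, v=-20.22000/1.11086=-18.20219

0: F=-0.06998 v=-50.61504
1: F=-1.23805 v=8.16578
2: F=3.38478 v=-18.20219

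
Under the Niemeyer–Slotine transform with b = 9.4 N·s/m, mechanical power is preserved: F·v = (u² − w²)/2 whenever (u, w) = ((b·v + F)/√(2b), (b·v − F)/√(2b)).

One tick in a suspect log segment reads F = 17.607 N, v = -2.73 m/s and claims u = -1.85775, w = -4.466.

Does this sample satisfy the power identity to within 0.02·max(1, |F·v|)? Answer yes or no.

no

F·v = 17.607×(-2.73) = -48.06711 W.
(u² − w²)/2 = (3.45124 − 19.94516)/2 = -8.24696 W.
|Δ| = 39.82015;  2% of max(1, |F·v|) = 0.96134.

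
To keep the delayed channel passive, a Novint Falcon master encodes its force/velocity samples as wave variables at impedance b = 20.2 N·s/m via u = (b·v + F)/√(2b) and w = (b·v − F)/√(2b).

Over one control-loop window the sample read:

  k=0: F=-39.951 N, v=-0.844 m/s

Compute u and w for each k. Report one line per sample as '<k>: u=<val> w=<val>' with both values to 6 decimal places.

k=0: b·v=20.2×(-0.844)=-17.048800; √(2b)=6.356099; u=(-17.048800+(-39.951))/6.356099=-8.967733, w=(-17.048800−(-39.951))/6.356099=3.603185

0: u=-8.967733 w=3.603185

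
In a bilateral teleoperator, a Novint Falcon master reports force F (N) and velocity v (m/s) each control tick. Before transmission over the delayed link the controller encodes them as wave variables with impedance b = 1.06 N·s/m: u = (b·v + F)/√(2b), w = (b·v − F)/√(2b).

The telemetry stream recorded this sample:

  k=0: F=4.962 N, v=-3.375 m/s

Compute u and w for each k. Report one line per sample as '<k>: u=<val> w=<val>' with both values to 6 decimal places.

0: u=0.950879 w=-5.864953

k=0: b·v=1.06×(-3.375)=-3.577500; √(2b)=1.456022; u=(-3.577500+4.962)/1.456022=0.950879, w=(-3.577500−4.962)/1.456022=-5.864953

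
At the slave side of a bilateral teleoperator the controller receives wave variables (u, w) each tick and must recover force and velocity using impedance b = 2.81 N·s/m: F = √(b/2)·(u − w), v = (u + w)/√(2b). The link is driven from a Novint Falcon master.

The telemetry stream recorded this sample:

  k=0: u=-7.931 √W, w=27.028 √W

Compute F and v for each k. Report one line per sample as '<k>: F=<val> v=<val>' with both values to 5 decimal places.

k=0: u−w=-34.95900, u+w=19.09700; √(b/2)=1.18533, √(2b)=2.37065; F=1.18533×(-34.959)=-41.43785, v=19.09700/2.37065=8.05558

0: F=-41.43785 v=8.05558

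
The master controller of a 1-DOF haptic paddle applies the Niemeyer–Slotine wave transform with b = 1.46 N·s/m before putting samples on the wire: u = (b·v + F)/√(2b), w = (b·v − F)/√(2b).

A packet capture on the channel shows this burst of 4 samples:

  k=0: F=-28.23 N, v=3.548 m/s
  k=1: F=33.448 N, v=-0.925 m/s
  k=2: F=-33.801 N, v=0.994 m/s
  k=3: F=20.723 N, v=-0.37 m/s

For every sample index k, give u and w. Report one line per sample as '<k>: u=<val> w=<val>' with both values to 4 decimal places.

0: u=-13.4889 w=19.5518
1: u=18.7836 w=-20.3643
2: u=-18.9313 w=20.6298
3: u=11.8111 w=-12.4433

k=0: b·v=1.46×3.548=5.1801; √(2b)=1.7088; u=(5.1801+(-28.23))/1.7088=-13.4889, w=(5.1801−(-28.23))/1.7088=19.5518
k=1: b·v=1.46×(-0.925)=-1.3505; √(2b)=1.7088; u=(-1.3505+33.448)/1.7088=18.7836, w=(-1.3505−33.448)/1.7088=-20.3643
k=2: b·v=1.46×0.994=1.4512; √(2b)=1.7088; u=(1.4512+(-33.801))/1.7088=-18.9313, w=(1.4512−(-33.801))/1.7088=20.6298
k=3: b·v=1.46×(-0.37)=-0.5402; √(2b)=1.7088; u=(-0.5402+20.723)/1.7088=11.8111, w=(-0.5402−20.723)/1.7088=-12.4433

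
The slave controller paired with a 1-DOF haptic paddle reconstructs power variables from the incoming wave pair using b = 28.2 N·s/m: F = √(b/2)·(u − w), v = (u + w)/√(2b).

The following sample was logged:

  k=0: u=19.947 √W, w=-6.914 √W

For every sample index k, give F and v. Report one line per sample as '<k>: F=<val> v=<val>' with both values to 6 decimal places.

0: F=100.862966 v=1.735421

k=0: u−w=26.861000, u+w=13.033000; √(b/2)=3.754997, √(2b)=7.509993; F=3.754997×26.861=100.862966, v=13.033000/7.509993=1.735421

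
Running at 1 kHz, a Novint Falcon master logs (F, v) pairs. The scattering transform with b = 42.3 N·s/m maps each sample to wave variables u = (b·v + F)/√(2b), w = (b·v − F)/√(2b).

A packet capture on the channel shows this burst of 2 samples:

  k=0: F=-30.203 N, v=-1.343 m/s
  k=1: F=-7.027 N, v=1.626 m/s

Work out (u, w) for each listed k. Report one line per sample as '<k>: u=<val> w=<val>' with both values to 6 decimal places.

0: u=-9.460051 w=-2.892629
1: u=6.713848 w=8.241817

k=0: b·v=42.3×(-1.343)=-56.808900; √(2b)=9.197826; u=(-56.808900+(-30.203))/9.197826=-9.460051, w=(-56.808900−(-30.203))/9.197826=-2.892629
k=1: b·v=42.3×1.626=68.779800; √(2b)=9.197826; u=(68.779800+(-7.027))/9.197826=6.713848, w=(68.779800−(-7.027))/9.197826=8.241817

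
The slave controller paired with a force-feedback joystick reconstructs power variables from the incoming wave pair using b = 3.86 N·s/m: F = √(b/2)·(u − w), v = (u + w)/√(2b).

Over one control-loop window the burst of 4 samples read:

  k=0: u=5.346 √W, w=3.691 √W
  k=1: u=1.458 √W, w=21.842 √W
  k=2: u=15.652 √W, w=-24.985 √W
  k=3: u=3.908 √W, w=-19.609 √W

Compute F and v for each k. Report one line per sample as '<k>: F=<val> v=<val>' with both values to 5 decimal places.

0: F=2.29920 v=3.25249
1: F=-28.31836 v=8.38585
2: F=56.45472 v=-3.35902
3: F=32.67086 v=-5.65091

k=0: u−w=1.65500, u+w=9.03700; √(b/2)=1.38924, √(2b)=2.77849; F=1.38924×1.655=2.29920, v=9.03700/2.77849=3.25249
k=1: u−w=-20.38400, u+w=23.30000; √(b/2)=1.38924, √(2b)=2.77849; F=1.38924×(-20.384)=-28.31836, v=23.30000/2.77849=8.38585
k=2: u−w=40.63700, u+w=-9.33300; √(b/2)=1.38924, √(2b)=2.77849; F=1.38924×40.637=56.45472, v=-9.33300/2.77849=-3.35902
k=3: u−w=23.51700, u+w=-15.70100; √(b/2)=1.38924, √(2b)=2.77849; F=1.38924×23.517=32.67086, v=-15.70100/2.77849=-5.65091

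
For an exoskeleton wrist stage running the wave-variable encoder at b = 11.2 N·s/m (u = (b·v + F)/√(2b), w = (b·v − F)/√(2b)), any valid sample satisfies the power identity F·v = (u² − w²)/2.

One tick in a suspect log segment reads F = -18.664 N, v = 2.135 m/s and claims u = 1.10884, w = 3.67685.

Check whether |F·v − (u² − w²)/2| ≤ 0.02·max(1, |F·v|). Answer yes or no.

F·v = (-18.664)×2.135 = -39.84764 W.
(u² − w²)/2 = (1.22953 − 13.51923)/2 = -6.14485 W.
|Δ| = 33.70279;  2% of max(1, |F·v|) = 0.79695.

no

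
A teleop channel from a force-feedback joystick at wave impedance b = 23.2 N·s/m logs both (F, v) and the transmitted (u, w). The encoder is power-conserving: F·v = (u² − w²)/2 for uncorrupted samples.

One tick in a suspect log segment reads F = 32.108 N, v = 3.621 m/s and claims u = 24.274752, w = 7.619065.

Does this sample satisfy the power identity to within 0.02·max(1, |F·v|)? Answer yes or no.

F·v = 32.108×3.621 = 116.263068 W.
(u² − w²)/2 = (589.263585 − 58.050151)/2 = 265.606717 W.
|Δ| = 149.343649;  2% of max(1, |F·v|) = 2.325261.

no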